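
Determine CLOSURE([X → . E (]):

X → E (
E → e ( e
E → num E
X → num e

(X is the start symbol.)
{ [E → . e ( e], [E → . num E], [X → . E (] }

To compute CLOSURE, for each item [A → α.Bβ] where B is a non-terminal, add [B → .γ] for all productions B → γ; repeat for the newly added items until nothing changes.

Start with: [X → . E (]
  [X → . E (] has the dot before E: add [E → . e ( e], [E → . num E]
No further items can be added.

CLOSURE = { [E → . e ( e], [E → . num E], [X → . E (] }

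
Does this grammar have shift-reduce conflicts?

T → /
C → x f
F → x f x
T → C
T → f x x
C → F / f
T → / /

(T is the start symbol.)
Yes — I1: [T → / .] vs [T → / . /]; I7: [C → x f .] vs [F → x f . x]

A shift-reduce conflict occurs when an LR(0) state has both:
  - a complete (reduce) item [A → α .] (dot at the end), and
  - a shift item [B → β . c γ] (dot before a terminal).

Augment with T' → T and build the canonical LR(0) collection (I0 = CLOSURE({[T' → . T]}), then GOTO on every symbol after a dot until no new states appear). It has 14 states:
  I0: { [C → . F / f], [C → . x f], [F → . x f x], [T → . / /], [T → . /], [T → . C], [T → . f x x], [T' → . T] }  — shift
  I1: { [T → / . /], [T → / .] }  — shift, reduce
  I2: { [T → C .] }  — reduce
  I3: { [C → F . / f] }  — shift
  I4: { [T' → T .] }  — accept
  I5: { [T → f . x x] }  — shift
  I6: { [C → x . f], [F → x . f x] }  — shift
  I7: { [C → x f .], [F → x f . x] }  — shift, reduce
  I8: { [F → x f x .] }  — reduce
  I9: { [T → f x . x] }  — shift
  I10: { [T → f x x .] }  — reduce
  I11: { [C → F / . f] }  — shift
  I12: { [C → F / f .] }  — reduce
  I13: { [T → / / .] }  — reduce

I1 contains reduce item [T → / .] and shift item [T → / . /] — shift-reduce conflict.
I7 contains reduce item [C → x f .] and shift item [F → x f . x] — shift-reduce conflict.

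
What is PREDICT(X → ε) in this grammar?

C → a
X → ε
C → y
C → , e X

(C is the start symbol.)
{ $ }

PREDICT(X → ε) = (FIRST(RHS) \ {ε}) ∪ (FOLLOW(X) if ε ∈ FIRST(RHS), i.e. RHS ⇒* ε)
The right-hand side is ε (FIRST(ε) = { ε }), so the predict set is FOLLOW(X) = { $ }
PREDICT(X → ε) = { $ }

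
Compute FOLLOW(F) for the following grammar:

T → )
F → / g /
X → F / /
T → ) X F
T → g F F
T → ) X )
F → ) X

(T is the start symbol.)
To compute FOLLOW(F), find every occurrence of F on a right-hand side N → α F β: add FIRST(β) \ {ε}, and if β is empty or nullable also add FOLLOW(N). Iterate to a fixed point.

In X → F / /: F is followed by '/' '/', add FIRST('/' '/') \ {ε} = { '/' }
In T → ) X F: F is at the end, add FOLLOW(T)
In T → g F F: F is followed by F, add FIRST(F) \ {ε} = { ')', '/' }
In T → g F F: F is at the end, add FOLLOW(T)

The FOLLOW sets referred to above (computed the same way, to a fixed point):
  FOLLOW(T) = { $ }

Taking the union: FOLLOW(F) = { $, ')', '/' }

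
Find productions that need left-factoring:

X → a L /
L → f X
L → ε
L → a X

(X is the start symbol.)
No, left-factoring is not needed

Left-factoring is needed when two productions for the same non-terminal
share a common prefix on the right-hand side.

Productions for L:
  L → f X
  L → ε
  L → a X

No common prefixes found.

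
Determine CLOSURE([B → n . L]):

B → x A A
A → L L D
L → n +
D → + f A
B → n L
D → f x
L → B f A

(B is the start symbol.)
{ [B → . n L], [B → . x A A], [B → n . L], [L → . B f A], [L → . n +] }

To compute CLOSURE, for each item [A → α.Bβ] where B is a non-terminal, add [B → .γ] for all productions B → γ; repeat for the newly added items until nothing changes.

Start with: [B → n . L]
  [B → n . L] has the dot before L: add [L → . n +], [L → . B f A]
  [L → . B f A] has the dot before B: add [B → . x A A], [B → . n L]
No further items can be added.

CLOSURE = { [B → . n L], [B → . x A A], [B → n . L], [L → . B f A], [L → . n +] }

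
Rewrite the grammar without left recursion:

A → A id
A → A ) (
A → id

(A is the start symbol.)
A is directly left-recursive. The standard transformation for
  A → A α₁ | ... | A α_m | β₁ | ... | β_n
is
  A  → β₁ A' | ... | β_n A'
  A' → α₁ A' | ... | α_m A' | ε

A → id becomes A → id A'
A → A id becomes A' → id A'
A → A ) ( becomes A' → ) ( A'
Add A' → ε

Resulting grammar:
A → id A'
A' → id A'
A' → ) ( A'
A' → ε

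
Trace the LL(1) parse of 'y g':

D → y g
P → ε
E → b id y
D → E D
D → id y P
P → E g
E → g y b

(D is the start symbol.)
LL(1) parsing maintains a stack (initially the start symbol over $) and the input. At each step: if the stack top is a terminal, match it against the current input token; if it is a non-terminal N, replace it with the RHS of M[N, lookahead] (the unique production whose predict set contains the lookahead).

Stack is shown with the top on the left.

Stack  Input  Action
--------------------
D $    y g $  output D → y g
y g $  y g $  match 'y'
g $    g $    match 'g'
$      $      accept

The string is accepted.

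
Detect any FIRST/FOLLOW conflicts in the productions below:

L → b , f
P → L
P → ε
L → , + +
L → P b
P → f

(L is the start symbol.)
Yes. P → L with FOLLOW(P) on { 'b' }

Nullable non-terminals: P.
FIRST sets used below: FIRST(L) = { ',', 'b', 'f' }

P: nullable alternative(s) P → ε; FOLLOW(P) = { 'b' }
  P → L: FIRST \ {ε} = { ',', 'b', 'f' } — overlaps FOLLOW(P) on { 'b' }: CONFLICT
  P → ε: FIRST \ {ε} = { } — this is the only nullable alternative, skip
  P → f: FIRST \ {ε} = { 'f' } — disjoint from FOLLOW(P)

L has no nullable alternative, so no FIRST/FOLLOW check is needed there.

So the grammar has 1 FIRST/FOLLOW conflict (marked CONFLICT above).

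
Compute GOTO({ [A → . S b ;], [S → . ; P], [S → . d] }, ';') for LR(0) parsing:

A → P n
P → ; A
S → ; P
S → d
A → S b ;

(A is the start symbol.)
GOTO(I, ';') = CLOSURE({ [A → αX.β] : [A → α.Xβ] ∈ I, X = ';' })

Items with dot before ';', with the dot advanced:
  [S → . ; P] → [S → ; . P]
Closure of the advanced items:
  [S → ; . P] has the dot before P: add [P → . ; A]

GOTO = { [P → . ; A], [S → ; . P] }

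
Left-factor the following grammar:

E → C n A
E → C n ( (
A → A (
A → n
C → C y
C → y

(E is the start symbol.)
Left-factoring transforms A → αβ₁ | αβ₂ into A → αA' and A' → β₁ | β₂
(α is the longest common prefix among the alternatives). Repeat until
no nonterminal has two alternatives with a common prefix.

Round 1: E has alternatives sharing prefix 'C n'. Introduce E': E → C n E'
  Add: E' → A
  Add: E' → ( (

No remaining common prefixes — done.

Resulting grammar:
E → C n E'
E' → A
E' → ( (
A → A (
A → n
C → C y
C → y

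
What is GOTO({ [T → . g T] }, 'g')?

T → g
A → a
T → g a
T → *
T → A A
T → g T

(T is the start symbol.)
GOTO(I, 'g') = CLOSURE({ [A → αX.β] : [A → α.Xβ] ∈ I, X = 'g' })

Items with dot before 'g', with the dot advanced:
  [T → . g T] → [T → g . T]
Closure of the advanced items:
  [T → g . T] has the dot before T: add [T → . g], [T → . g a], [T → . *], [T → . A A], [T → . g T]
  [T → . A A] has the dot before A: add [A → . a]

GOTO = { [A → . a], [T → . *], [T → . A A], [T → . g T], [T → . g a], [T → . g], [T → g . T] }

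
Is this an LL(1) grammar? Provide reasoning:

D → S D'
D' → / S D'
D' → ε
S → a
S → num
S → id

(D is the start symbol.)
Yes, the grammar is LL(1).

A grammar is LL(1) if for each non-terminal N with multiple productions, the predict sets of those productions are pairwise disjoint, where PREDICT(N → α) = (FIRST(α) \ {ε}) ∪ (FOLLOW(N) if α ⇒* ε).

Relevant sets:
  FOLLOW(D') = { $ }

For D':
  PREDICT(D' → '/' S D') = { '/' }
  PREDICT(D' → ε) = { $ }
For S:
  PREDICT(S → a) = { 'a' }
  PREDICT(S → num) = { 'num' }
  PREDICT(S → id) = { 'id' }
D has a single production, so nothing to check there.

All predict sets are disjoint. The grammar IS LL(1).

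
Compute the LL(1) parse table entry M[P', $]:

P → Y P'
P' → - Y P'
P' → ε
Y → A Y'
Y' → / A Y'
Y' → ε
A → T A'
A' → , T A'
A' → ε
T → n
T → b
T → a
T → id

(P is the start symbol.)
To find M[P', $], we find productions for P' where $ is in the predict set (PREDICT(N → α) = (FIRST(α) \ {ε}) ∪ (FOLLOW(N) if α ⇒* ε)).

Relevant sets:
  FOLLOW(P') = { $ }

P' → - Y P': PREDICT = { '-' }
P' → ε: PREDICT = { $ }
  $ is in predict set, so this production goes in M[P', $]

M[P', $] = P' → ε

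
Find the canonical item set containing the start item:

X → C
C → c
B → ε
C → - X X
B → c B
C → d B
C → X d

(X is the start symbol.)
First, augment the grammar with X' → X
I₀ = CLOSURE({ [X' → . X] }):
  [X' → . X] has the dot before X: add [X → . C]
  [X → . C] has the dot before C: add [C → . c], [C → . - X X], [C → . d B], [C → . X d]
No further items can be added.

I₀ = { [C → . - X X], [C → . X d], [C → . c], [C → . d B], [X → . C], [X' → . X] }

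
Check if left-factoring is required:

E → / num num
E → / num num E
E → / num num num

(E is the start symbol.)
Left-factoring is needed when two productions for the same non-terminal
share a common prefix on the right-hand side.

Productions for E:
  E → / num num
  E → / num num E
  E → / num num num

Found common prefix '/ num num' in productions for E

Answer: Yes, E has productions with common prefix '/ num num'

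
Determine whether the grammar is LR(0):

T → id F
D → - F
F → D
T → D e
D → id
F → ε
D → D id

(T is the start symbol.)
Augment with T' → T and build the canonical LR(0) collection (I0 = CLOSURE({[T' → . T]}), then GOTO on every symbol after a dot until no new states appear). It has 11 states:
  I0: { [D → . - F], [D → . D id], [D → . id], [T → . D e], [T → . id F], [T' → . T] }  — shift
  I1: { [D → - . F], [D → . - F], [D → . D id], [D → . id], [F → . D], [F → .] }  — shift, reduce
  I2: { [D → D . id], [T → D . e] }  — shift
  I3: { [T' → T .] }  — accept
  I4: { [D → . - F], [D → . D id], [D → . id], [D → id .], [F → . D], [F → .], [T → id . F] }  — shift, 2 reduces
  I5: { [D → D . id], [F → D .] }  — shift, reduce
  I6: { [T → id F .] }  — reduce
  I7: { [D → id .] }  — reduce
  I8: { [D → D id .] }  — reduce
  I9: { [T → D e .] }  — reduce
  I10: { [D → - F .] }  — reduce

Conflict in state I1:
  Shift-reduce conflict between [F → .] and [D → . - F]
So the grammar is NOT LR(0).

Answer: No. Shift-reduce conflict between [F → .] and [D → . - F]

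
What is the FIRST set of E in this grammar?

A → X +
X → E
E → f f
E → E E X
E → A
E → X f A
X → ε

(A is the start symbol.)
{ '+', 'f' }

To compute FIRST(E), examine every production with E on the left-hand side, reading each right-hand side left to right until a non-nullable symbol is reached.

FIRST sets of the other non-terminals involved (by the same procedure, iterated to a fixed point):
  FIRST(A) = { '+', 'f' }
  FIRST(X) = { '+', 'f', ε }

From E → f f:
  - f is a terminal: add 'f' and stop
From E → E E X:
  - E is the symbol being defined: contributes nothing new
    E is not nullable, so stop
From E → A:
  - A is a non-terminal: add FIRST(A) \ {ε} = { '+', 'f' }
    A is not nullable, so stop
From E → X f A:
  - X is a non-terminal: add FIRST(X) \ {ε} = { '+', 'f' }
    X is nullable, so continue to the next symbol
  - f is a terminal: add 'f' and stop

Collecting: FIRST(E) = { '+', 'f' }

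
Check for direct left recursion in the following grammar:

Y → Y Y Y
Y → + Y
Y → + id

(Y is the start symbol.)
Yes, Y is left-recursive

Direct left recursion occurs when N → N α for some non-terminal N (the right-hand side begins with the left-hand side itself).

Y → Y Y Y: LEFT RECURSIVE (starts with Y)
Y → + Y: starts with '+'
Y → + id: starts with '+'

The grammar has direct left recursion on: Y.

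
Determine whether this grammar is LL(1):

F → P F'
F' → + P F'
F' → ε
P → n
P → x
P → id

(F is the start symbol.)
Yes, the grammar is LL(1).

A grammar is LL(1) if for each non-terminal N with multiple productions, the predict sets of those productions are pairwise disjoint, where PREDICT(N → α) = (FIRST(α) \ {ε}) ∪ (FOLLOW(N) if α ⇒* ε).

Relevant sets:
  FOLLOW(F') = { $ }

For F':
  PREDICT(F' → '+' P F') = { '+' }
  PREDICT(F' → ε) = { $ }
For P:
  PREDICT(P → n) = { 'n' }
  PREDICT(P → x) = { 'x' }
  PREDICT(P → id) = { 'id' }
F has a single production, so nothing to check there.

All predict sets are disjoint. The grammar IS LL(1).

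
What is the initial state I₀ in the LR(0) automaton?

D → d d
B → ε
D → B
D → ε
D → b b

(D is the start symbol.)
First, augment the grammar with D' → D
I₀ = CLOSURE({ [D' → . D] }):
  [D' → . D] has the dot before D: add [D → . d d], [D → . B], [D → .], [D → . b b]
  [D → . B] has the dot before B: add [B → .]
No further items can be added.

I₀ = { [B → .], [D → . B], [D → . b b], [D → . d d], [D → .], [D' → . D] }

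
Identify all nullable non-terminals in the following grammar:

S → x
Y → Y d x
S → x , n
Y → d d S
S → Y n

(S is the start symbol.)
A non-terminal is nullable if it can derive ε (the empty string): either it has an ε-production, or it has a production whose right-hand side consists entirely of nullable non-terminals.

There are no ε-productions, so no non-terminal can derive ε.
No non-terminals are nullable.

Answer: None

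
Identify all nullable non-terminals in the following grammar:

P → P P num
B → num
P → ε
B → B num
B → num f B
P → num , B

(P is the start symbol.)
ε-productions: P → ε
So P is immediately nullable.
No further non-terminal can be added: every production for the remaining non-terminals contains a terminal or a non-nullable non-terminal.
Nullable = { 'P' }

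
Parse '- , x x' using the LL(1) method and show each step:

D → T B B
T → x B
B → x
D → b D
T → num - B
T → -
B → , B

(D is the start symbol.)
Stack is shown with the top on the left.

Stack    Input      Action
--------------------------
D $      - , x x $  output D → T B B
T B B $  - , x x $  output T → -
- B B $  - , x x $  match '-'
B B $    , x x $    output B → , B
, B B $  , x x $    match ','
B B $    x x $      output B → x
x B $    x x $      match 'x'
B $      x $        output B → x
x $      x $        match 'x'
$        $          accept

The string is accepted.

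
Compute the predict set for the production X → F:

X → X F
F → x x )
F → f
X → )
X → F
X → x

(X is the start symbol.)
PREDICT(X → F) = (FIRST(RHS) \ {ε}) ∪ (FOLLOW(X) if ε ∈ FIRST(RHS), i.e. RHS ⇒* ε)
FIRST(F) = { 'f', 'x' }
FIRST(F) = { 'f', 'x' }
ε ∉ FIRST(F), so FOLLOW(X) is not added.
PREDICT(X → F) = { 'f', 'x' }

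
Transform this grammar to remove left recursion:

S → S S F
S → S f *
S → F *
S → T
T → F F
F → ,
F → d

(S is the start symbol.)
S → F * S'
S → T S'
S' → S F S'
S' → f * S'
S' → ε
T → F F
F → ,
F → d

S is directly left-recursive. The standard transformation for
  A → A α₁ | ... | A α_m | β₁ | ... | β_n
is
  A  → β₁ A' | ... | β_n A'
  A' → α₁ A' | ... | α_m A' | ε

S → F * becomes S → F * S'
S → T becomes S → T S'
S → S S F becomes S' → S F S'
S → S f * becomes S' → f * S'
Add S' → ε

Productions for other non-terminals are unchanged:
  T → F F
  F → ,
  F → d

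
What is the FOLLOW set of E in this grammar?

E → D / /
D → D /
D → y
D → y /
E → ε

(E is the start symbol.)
E is the start symbol, so $ ∈ FOLLOW(E).
E does not occur on any right-hand side.

Taking the union: FOLLOW(E) = { $ }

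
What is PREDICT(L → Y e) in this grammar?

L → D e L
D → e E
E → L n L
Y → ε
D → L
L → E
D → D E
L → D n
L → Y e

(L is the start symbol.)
PREDICT(L → Y e) = (FIRST(RHS) \ {ε}) ∪ (FOLLOW(L) if ε ∈ FIRST(RHS), i.e. RHS ⇒* ε)
FIRST(Y) = { ε }
FIRST(Y e) = { 'e' }
ε ∉ FIRST(Y e), so FOLLOW(L) is not added.
PREDICT(L → Y e) = { 'e' }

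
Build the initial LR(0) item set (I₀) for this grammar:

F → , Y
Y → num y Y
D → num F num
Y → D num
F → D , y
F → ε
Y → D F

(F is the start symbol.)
{ [D → . num F num], [F → . , Y], [F → . D , y], [F → .], [F' → . F] }

First, augment the grammar with F' → F
I₀ = CLOSURE({ [F' → . F] }):
  [F' → . F] has the dot before F: add [F → . , Y], [F → . D , y], [F → .]
  [F → . D , y] has the dot before D: add [D → . num F num]
No further items can be added.

I₀ = { [D → . num F num], [F → . , Y], [F → . D , y], [F → .], [F' → . F] }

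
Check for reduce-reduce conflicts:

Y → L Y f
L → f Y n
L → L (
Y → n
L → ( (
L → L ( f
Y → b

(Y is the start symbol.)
No reduce-reduce conflicts

Augment with Y' → Y and build the canonical LR(0) collection (I0 = CLOSURE({[Y' → . Y]}), then GOTO on every symbol after a dot until no new states appear). It has 14 states:
  I0: { [L → . ( (], [L → . L ( f], [L → . L (], [L → . f Y n], [Y → . L Y f], [Y → . b], [Y → . n], [Y' → . Y] }  — shift
  I1: { [L → ( . (] }  — shift
  I2: { [L → . ( (], [L → . L ( f], [L → . L (], [L → . f Y n], [L → L . ( f], [L → L . (], [Y → . L Y f], [Y → . b], [Y → . n], [Y → L . Y f] }  — shift
  I3: { [Y' → Y .] }  — accept
  I4: { [Y → b .] }  — reduce
  I5: { [L → . ( (], [L → . L ( f], [L → . L (], [L → . f Y n], [L → f . Y n], [Y → . L Y f], [Y → . b], [Y → . n] }  — shift
  I6: { [Y → n .] }  — reduce
  I7: { [L → f Y . n] }  — shift
  I8: { [L → f Y n .] }  — reduce
  I9: { [L → ( . (], [L → L ( . f], [L → L ( .] }  — shift, reduce
  I10: { [Y → L Y . f] }  — shift
  I11: { [Y → L Y f .] }  — reduce
  I12: { [L → ( ( .] }  — reduce
  I13: { [L → L ( f .] }  — reduce

No state contains more than one complete item.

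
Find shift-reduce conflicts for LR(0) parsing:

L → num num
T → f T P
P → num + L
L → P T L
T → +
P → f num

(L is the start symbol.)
A shift-reduce conflict occurs when an LR(0) state has both:
  - a complete (reduce) item [A → α .] (dot at the end), and
  - a shift item [B → β . c γ] (dot before a terminal).

Augment with L' → L and build the canonical LR(0) collection (I0 = CLOSURE({[L' → . L]}), then GOTO on every symbol after a dot until no new states appear). It has 16 states:
  I0: { [L → . P T L], [L → . num num], [L' → . L], [P → . f num], [P → . num + L] }  — shift
  I1: { [L' → L .] }  — accept
  I2: { [L → P . T L], [T → . +], [T → . f T P] }  — shift
  I3: { [P → f . num] }  — shift
  I4: { [L → num . num], [P → num . + L] }  — shift
  I5: { [L → . P T L], [L → . num num], [P → . f num], [P → . num + L], [P → num + . L] }  — shift
  I6: { [L → num num .] }  — reduce
  I7: { [P → num + L .] }  — reduce
  I8: { [P → f num .] }  — reduce
  I9: { [T → + .] }  — reduce
  I10: { [L → . P T L], [L → . num num], [L → P T . L], [P → . f num], [P → . num + L] }  — shift
  I11: { [T → . +], [T → . f T P], [T → f . T P] }  — shift
  I12: { [P → . f num], [P → . num + L], [T → f T . P] }  — shift
  I13: { [T → f T P .] }  — reduce
  I14: { [P → num . + L] }  — shift
  I15: { [L → P T L .] }  — reduce

No state contains both a complete item and a shift item.

Answer: No shift-reduce conflicts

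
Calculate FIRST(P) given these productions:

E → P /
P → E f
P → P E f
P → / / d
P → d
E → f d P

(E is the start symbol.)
{ '/', 'd', 'f' }

FIRST sets of the other non-terminals involved (by the same procedure, iterated to a fixed point):
  FIRST(E) = { '/', 'd', 'f' }

From P → E f:
  - E is a non-terminal: add FIRST(E) \ {ε} = { '/', 'd', 'f' }
    E is not nullable, so stop
From P → P E f:
  - P is the symbol being defined: contributes nothing new
    P is not nullable, so stop
From P → / / d:
  - '/' is a terminal: add '/' and stop
From P → d:
  - d is a terminal: add 'd' and stop

Collecting: FIRST(P) = { '/', 'd', 'f' }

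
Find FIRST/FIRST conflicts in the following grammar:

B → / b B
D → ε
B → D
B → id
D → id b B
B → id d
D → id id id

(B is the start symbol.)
A FIRST/FIRST conflict occurs when two productions N → α and N → β for the same non-terminal have FIRST(α) ∩ FIRST(β) ≠ ∅ (with ε ∈ FIRST of a nullable right-hand side, so two nullable alternatives also conflict).

FIRST sets of the non-terminals at (or reachable through a nullable prefix from) the front of some alternative:
  FIRST(D) = { 'id', ε }

Productions for B:
  B → / b B: FIRST = { '/' }
  B → D: FIRST = { 'id', ε }
  B → id: FIRST = { 'id' }
  B → id d: FIRST = { 'id' }
Productions for D:
  D → ε: FIRST = { ε }
  D → id b B: FIRST = { 'id' }
  D → id id id: FIRST = { 'id' }

Conflict for B: B → D and B → id
  Overlap: { 'id' }
Conflict for B: B → D and B → id d
  Overlap: { 'id' }
Conflict for B: B → id and B → id d
  Overlap: { 'id' }
Conflict for D: D → id b B and D → id id id
  Overlap: { 'id' }

Answer: Yes. B → D / B → id on { 'id' }; B → D / B → id d on { 'id' }; B → id / B → id d on { 'id' }; D → id b B / D → id id id on { 'id' }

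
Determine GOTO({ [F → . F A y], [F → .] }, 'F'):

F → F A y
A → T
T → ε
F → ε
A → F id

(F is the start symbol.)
{ [A → . F id], [A → . T], [F → . F A y], [F → .], [F → F . A y], [T → .] }

GOTO(I, 'F') = CLOSURE({ [A → αX.β] : [A → α.Xβ] ∈ I, X = 'F' })

Items with dot before 'F', with the dot advanced:
  [F → . F A y] → [F → F . A y]
Closure of the advanced items:
  [F → F . A y] has the dot before A: add [A → . T], [A → . F id]
  [A → . T] has the dot before T: add [T → .]
  [A → . F id] has the dot before F: add [F → . F A y], [F → .]

GOTO = { [A → . F id], [A → . T], [F → . F A y], [F → .], [F → F . A y], [T → .] }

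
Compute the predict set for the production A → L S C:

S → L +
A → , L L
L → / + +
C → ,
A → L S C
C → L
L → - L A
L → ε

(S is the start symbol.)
PREDICT(A → L S C) = (FIRST(RHS) \ {ε}) ∪ (FOLLOW(A) if ε ∈ FIRST(RHS), i.e. RHS ⇒* ε)
FIRST(L) = { '-', '/', ε }
FIRST(S) = { '+', '-', '/' }
FIRST(L S C) = { '+', '-', '/' }
ε ∉ FIRST(L S C), so FOLLOW(A) is not added.
PREDICT(A → L S C) = { '+', '-', '/' }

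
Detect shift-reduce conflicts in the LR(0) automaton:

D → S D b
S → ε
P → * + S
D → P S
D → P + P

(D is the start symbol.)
Yes — I0: [S → .] vs [P → . * + S]; I3: [S → .] vs [D → P . + P]; I4: [S → .] vs [P → . * + S]

Augment with D' → D and build the canonical LR(0) collection (I0 = CLOSURE({[D' → . D]}), then GOTO on every symbol after a dot until no new states appear). It has 12 states:
  I0: { [D → . P + P], [D → . P S], [D → . S D b], [D' → . D], [P → . * + S], [S → .] }  — shift, reduce
  I1: { [P → * . + S] }  — shift
  I2: { [D' → D .] }  — accept
  I3: { [D → P . + P], [D → P . S], [S → .] }  — shift, reduce
  I4: { [D → . P + P], [D → . P S], [D → . S D b], [D → S . D b], [P → . * + S], [S → .] }  — shift, reduce
  I5: { [D → S D . b] }  — shift
  I6: { [D → S D b .] }  — reduce
  I7: { [D → P + . P], [P → . * + S] }  — shift
  I8: { [D → P S .] }  — reduce
  I9: { [D → P + P .] }  — reduce
  I10: { [P → * + . S], [S → .] }  — reduce
  I11: { [P → * + S .] }  — reduce

I0 contains reduce item [S → .] and shift item [P → . * + S] — shift-reduce conflict.
I3 contains reduce item [S → .] and shift item [D → P . + P] — shift-reduce conflict.
I4 contains reduce item [S → .] and shift item [P → . * + S] — shift-reduce conflict.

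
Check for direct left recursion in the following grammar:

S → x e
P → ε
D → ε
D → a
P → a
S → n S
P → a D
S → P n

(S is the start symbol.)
No direct left recursion

S → x e: starts with x
P → ε: starts with ε
D → ε: starts with ε
D → a: starts with a
P → a: starts with a
S → n S: starts with n
P → a D: starts with a
S → P n: starts with P

No direct left recursion found.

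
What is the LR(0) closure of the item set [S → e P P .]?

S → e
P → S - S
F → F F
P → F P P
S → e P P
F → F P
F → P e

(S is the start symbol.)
To compute CLOSURE, for each item [A → α.Bβ] where B is a non-terminal, add [B → .γ] for all productions B → γ; repeat for the newly added items until nothing changes.

Start with: [S → e P P .]
The dot is at the end, so nothing is added.

CLOSURE = { [S → e P P .] }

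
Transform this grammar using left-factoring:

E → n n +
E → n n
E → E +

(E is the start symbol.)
Left-factoring transforms A → αβ₁ | αβ₂ into A → αA' and A' → β₁ | β₂
(α is the longest common prefix among the alternatives). Repeat until
no nonterminal has two alternatives with a common prefix.

Round 1: E has alternatives sharing prefix 'n n'. Introduce E': E → n n E'
  Add: E' → +
  Add: E' → ε

No remaining common prefixes — done.

Resulting grammar:
E → n n E'
E' → +
E' → ε
E → E +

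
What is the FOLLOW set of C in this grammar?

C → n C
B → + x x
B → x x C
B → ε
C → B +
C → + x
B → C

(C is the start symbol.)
{ $, '+' }

To compute FOLLOW(C), find every occurrence of C on a right-hand side N → α C β: add FIRST(β) \ {ε}, and if β is empty or nullable also add FOLLOW(N). Iterate to a fixed point.

C is the start symbol, so $ ∈ FOLLOW(C).
In C → n C: C is at the end; this adds FOLLOW(C) to itself — nothing new
In B → x x C: C is at the end, add FOLLOW(B)
In B → C: C is at the end, add FOLLOW(B)

The FOLLOW sets referred to above (computed the same way, to a fixed point):
  FOLLOW(B) = { '+' }

Taking the union: FOLLOW(C) = { $, '+' }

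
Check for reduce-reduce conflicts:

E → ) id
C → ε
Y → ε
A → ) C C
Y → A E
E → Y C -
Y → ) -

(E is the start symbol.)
Augment with E' → E and build the canonical LR(0) collection (I0 = CLOSURE({[E' → . E]}), then GOTO on every symbol after a dot until no new states appear). It has 12 states:
  I0: { [A → . ) C C], [E → . ) id], [E → . Y C -], [E' → . E], [Y → . ) -], [Y → . A E], [Y → .] }  — shift, reduce
  I1: { [A → ) . C C], [C → .], [E → ) . id], [Y → ) . -] }  — shift, reduce
  I2: { [A → . ) C C], [E → . ) id], [E → . Y C -], [Y → . ) -], [Y → . A E], [Y → .], [Y → A . E] }  — shift, reduce
  I3: { [E' → E .] }  — accept
  I4: { [C → .], [E → Y . C -] }  — reduce
  I5: { [E → Y C . -] }  — shift
  I6: { [E → Y C - .] }  — reduce
  I7: { [Y → A E .] }  — reduce
  I8: { [Y → ) - .] }  — reduce
  I9: { [A → ) C . C], [C → .] }  — reduce
  I10: { [E → ) id .] }  — reduce
  I11: { [A → ) C C .] }  — reduce

No state contains more than one complete item.

Answer: No reduce-reduce conflicts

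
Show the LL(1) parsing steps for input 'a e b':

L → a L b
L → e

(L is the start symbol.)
Stack is shown with the top on the left.

Stack    Input    Action
------------------------
L $      a e b $  output L → a L b
a L b $  a e b $  match 'a'
L b $    e b $    output L → e
e b $    e b $    match 'e'
b $      b $      match 'b'
$        $        accept

The string is accepted.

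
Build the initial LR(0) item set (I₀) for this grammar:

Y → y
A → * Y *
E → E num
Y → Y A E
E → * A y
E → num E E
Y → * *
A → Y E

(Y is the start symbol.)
First, augment the grammar with Y' → Y
I₀ = CLOSURE({ [Y' → . Y] }):
  [Y' → . Y] has the dot before Y: add [Y → . y], [Y → . Y A E], [Y → . * *]
No further items can be added.

I₀ = { [Y → . * *], [Y → . Y A E], [Y → . y], [Y' → . Y] }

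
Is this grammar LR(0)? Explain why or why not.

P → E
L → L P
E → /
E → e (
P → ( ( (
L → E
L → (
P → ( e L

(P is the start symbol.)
A grammar is LR(0) if no state in the canonical LR(0) collection has:
  - both a shift item (dot before a terminal) and a complete item (shift-reduce conflict), or
  - two or more complete items (reduce-reduce conflict; the accept item [P' → P .] counts as a complete item here).

Augment with P' → P and build the canonical LR(0) collection (I0 = CLOSURE({[P' → . P]}), then GOTO on every symbol after a dot until no new states appear). It has 14 states:
  I0: { [E → . /], [E → . e (], [P → . ( ( (], [P → . ( e L], [P → . E], [P' → . P] }  — shift
  I1: { [P → ( . ( (], [P → ( . e L] }  — shift
  I2: { [E → / .] }  — reduce
  I3: { [P → E .] }  — reduce
  I4: { [P' → P .] }  — accept
  I5: { [E → e . (] }  — shift
  I6: { [E → e ( .] }  — reduce
  I7: { [P → ( ( . (] }  — shift
  I8: { [E → . /], [E → . e (], [L → . (], [L → . E], [L → . L P], [P → ( e . L] }  — shift
  I9: { [L → ( .] }  — reduce
  I10: { [L → E .] }  — reduce
  I11: { [E → . /], [E → . e (], [L → L . P], [P → ( e L .], [P → . ( ( (], [P → . ( e L], [P → . E] }  — shift, reduce
  I12: { [L → L P .] }  — reduce
  I13: { [P → ( ( ( .] }  — reduce

Conflict in state I11:
  Shift-reduce conflict between [P → ( e L .] and [E → . /]
So the grammar is NOT LR(0).

Answer: No. Shift-reduce conflict between [P → ( e L .] and [E → . /]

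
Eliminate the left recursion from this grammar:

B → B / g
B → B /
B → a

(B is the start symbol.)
B → a B'
B' → / g B'
B' → / B'
B' → ε

B is directly left-recursive. The standard transformation for
  A → A α₁ | ... | A α_m | β₁ | ... | β_n
is
  A  → β₁ A' | ... | β_n A'
  A' → α₁ A' | ... | α_m A' | ε

B → a becomes B → a B'
B → B / g becomes B' → / g B'
B → B / becomes B' → / B'
Add B' → ε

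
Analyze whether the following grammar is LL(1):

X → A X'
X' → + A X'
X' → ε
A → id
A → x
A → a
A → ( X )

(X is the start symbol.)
A grammar is LL(1) if for each non-terminal N with multiple productions, the predict sets of those productions are pairwise disjoint, where PREDICT(N → α) = (FIRST(α) \ {ε}) ∪ (FOLLOW(N) if α ⇒* ε).

Relevant sets:
  FOLLOW(X') = { $, ')' }

For X':
  PREDICT(X' → '+' A X') = { '+' }
  PREDICT(X' → ε) = { $, ')' }
For A:
  PREDICT(A → id) = { 'id' }
  PREDICT(A → x) = { 'x' }
  PREDICT(A → a) = { 'a' }
  PREDICT(A → '(' X ')') = { '(' }
X has a single production, so nothing to check there.

All predict sets are disjoint. The grammar IS LL(1).

Answer: Yes, the grammar is LL(1).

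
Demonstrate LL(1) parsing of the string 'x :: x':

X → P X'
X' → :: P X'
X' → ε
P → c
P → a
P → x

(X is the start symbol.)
LL(1) parsing maintains a stack (initially the start symbol over $) and the input. At each step: if the stack top is a terminal, match it against the current input token; if it is a non-terminal N, replace it with the RHS of M[N, lookahead] (the unique production whose predict set contains the lookahead).

Stack is shown with the top on the left.

Stack      Input     Action
---------------------------
X $        x :: x $  output X → P X'
P X' $     x :: x $  output P → x
x X' $     x :: x $  match 'x'
X' $       :: x $    output X' → :: P X'
:: P X' $  :: x $    match '::'
P X' $     x $       output P → x
x X' $     x $       match 'x'
X' $       $         output X' → ε
$          $         accept

The string is accepted.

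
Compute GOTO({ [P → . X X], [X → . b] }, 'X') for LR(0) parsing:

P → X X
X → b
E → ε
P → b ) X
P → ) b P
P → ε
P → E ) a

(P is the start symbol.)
{ [P → X . X], [X → . b] }

GOTO(I, 'X') = CLOSURE({ [A → αX.β] : [A → α.Xβ] ∈ I, X = 'X' })

Items with dot before 'X', with the dot advanced:
  [P → . X X] → [P → X . X]
Closure of the advanced items:
  [P → X . X] has the dot before X: add [X → . b]

GOTO = { [P → X . X], [X → . b] }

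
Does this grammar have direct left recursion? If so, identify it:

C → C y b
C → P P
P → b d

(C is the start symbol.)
Direct left recursion occurs when N → N α for some non-terminal N (the right-hand side begins with the left-hand side itself).

C → C y b: LEFT RECURSIVE (starts with C)
C → P P: starts with P
P → b d: starts with b

The grammar has direct left recursion on: C.

Answer: Yes, C is left-recursive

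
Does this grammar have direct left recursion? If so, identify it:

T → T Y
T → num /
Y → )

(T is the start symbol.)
Direct left recursion occurs when N → N α for some non-terminal N (the right-hand side begins with the left-hand side itself).

T → T Y: LEFT RECURSIVE (starts with T)
T → num /: starts with num
Y → ): starts with ')'

The grammar has direct left recursion on: T.

Answer: Yes, T is left-recursive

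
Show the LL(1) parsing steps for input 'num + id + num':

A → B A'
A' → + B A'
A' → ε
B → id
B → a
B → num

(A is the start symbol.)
LL(1) parsing maintains a stack (initially the start symbol over $) and the input. At each step: if the stack top is a terminal, match it against the current input token; if it is a non-terminal N, replace it with the RHS of M[N, lookahead] (the unique production whose predict set contains the lookahead).

Stack is shown with the top on the left.

Stack     Input             Action
----------------------------------
A $       num + id + num $  output A → B A'
B A' $    num + id + num $  output B → num
num A' $  num + id + num $  match 'num'
A' $      + id + num $      output A' → + B A'
+ B A' $  + id + num $      match '+'
B A' $    id + num $        output B → id
id A' $   id + num $        match 'id'
A' $      + num $           output A' → + B A'
+ B A' $  + num $           match '+'
B A' $    num $             output B → num
num A' $  num $             match 'num'
A' $      $                 output A' → ε
$         $                 accept

The string is accepted.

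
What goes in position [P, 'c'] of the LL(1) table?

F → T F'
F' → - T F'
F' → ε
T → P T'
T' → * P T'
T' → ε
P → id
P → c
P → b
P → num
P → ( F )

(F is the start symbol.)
To find M[P, 'c'], we find productions for P where 'c' is in the predict set (PREDICT(N → α) = (FIRST(α) \ {ε}) ∪ (FOLLOW(N) if α ⇒* ε)).

P → id: PREDICT = { 'id' }
P → c: PREDICT = { 'c' }
  'c' is in predict set, so this production goes in M[P, 'c']
P → b: PREDICT = { 'b' }
P → num: PREDICT = { 'num' }
P → ( F ): PREDICT = { '(' }

M[P, 'c'] = P → c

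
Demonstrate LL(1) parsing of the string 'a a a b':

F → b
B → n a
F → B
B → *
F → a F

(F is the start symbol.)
LL(1) parsing maintains a stack (initially the start symbol over $) and the input. At each step: if the stack top is a terminal, match it against the current input token; if it is a non-terminal N, replace it with the RHS of M[N, lookahead] (the unique production whose predict set contains the lookahead).

Stack is shown with the top on the left.

Stack  Input      Action
------------------------
F $    a a a b $  output F → a F
a F $  a a a b $  match 'a'
F $    a a b $    output F → a F
a F $  a a b $    match 'a'
F $    a b $      output F → a F
a F $  a b $      match 'a'
F $    b $        output F → b
b $    b $        match 'b'
$      $          accept

The string is accepted.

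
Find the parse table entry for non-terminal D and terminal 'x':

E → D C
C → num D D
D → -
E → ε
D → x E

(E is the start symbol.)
To find M[D, 'x'], we find productions for D where 'x' is in the predict set (PREDICT(N → α) = (FIRST(α) \ {ε}) ∪ (FOLLOW(N) if α ⇒* ε)).

D → -: PREDICT = { '-' }
D → x E: PREDICT = { 'x' }
  'x' is in predict set, so this production goes in M[D, 'x']

M[D, 'x'] = D → x E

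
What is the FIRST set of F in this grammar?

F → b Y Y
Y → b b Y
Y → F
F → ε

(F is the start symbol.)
{ 'b', ε }

To compute FIRST(F), examine every production with F on the left-hand side, reading each right-hand side left to right until a non-nullable symbol is reached.

From F → b Y Y:
  - b is a terminal: add 'b' and stop
From F → ε:
  - ε-production, so ε ∈ FIRST(F)

Collecting: FIRST(F) = { 'b', ε }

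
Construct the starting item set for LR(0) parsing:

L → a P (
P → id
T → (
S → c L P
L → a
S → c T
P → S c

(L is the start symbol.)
{ [L → . a P (], [L → . a], [L' → . L] }

First, augment the grammar with L' → L
I₀ = CLOSURE({ [L' → . L] }):
  [L' → . L] has the dot before L: add [L → . a P (], [L → . a]
No further items can be added.

I₀ = { [L → . a P (], [L → . a], [L' → . L] }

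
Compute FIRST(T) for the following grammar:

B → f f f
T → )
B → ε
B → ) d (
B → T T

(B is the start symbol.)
{ ')' }

From T → ):
  - ')' is a terminal: add ')' and stop

Collecting: FIRST(T) = { ')' }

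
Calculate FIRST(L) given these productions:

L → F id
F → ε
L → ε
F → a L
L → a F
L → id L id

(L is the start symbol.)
{ 'a', 'id', ε }

To compute FIRST(L), examine every production with L on the left-hand side, reading each right-hand side left to right until a non-nullable symbol is reached.

FIRST sets of the other non-terminals involved (by the same procedure, iterated to a fixed point):
  FIRST(F) = { 'a', ε }

From L → F id:
  - F is a non-terminal: add FIRST(F) \ {ε} = { 'a' }
    F is nullable, so continue to the next symbol
  - id is a terminal: add 'id' and stop
From L → ε:
  - ε-production, so ε ∈ FIRST(L)
From L → a F:
  - a is a terminal: add 'a' and stop
From L → id L id:
  - id is a terminal: add 'id' and stop

Collecting: FIRST(L) = { 'a', 'id', ε }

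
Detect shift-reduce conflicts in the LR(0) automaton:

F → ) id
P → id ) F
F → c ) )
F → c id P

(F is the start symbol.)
Augment with F' → F and build the canonical LR(0) collection (I0 = CLOSURE({[F' → . F]}), then GOTO on every symbol after a dot until no new states appear). It has 12 states:
  I0: { [F → . ) id], [F → . c ) )], [F → . c id P], [F' → . F] }  — shift
  I1: { [F → ) . id] }  — shift
  I2: { [F' → F .] }  — accept
  I3: { [F → c . ) )], [F → c . id P] }  — shift
  I4: { [F → c ) . )] }  — shift
  I5: { [F → c id . P], [P → . id ) F] }  — shift
  I6: { [F → c id P .] }  — reduce
  I7: { [P → id . ) F] }  — shift
  I8: { [F → . ) id], [F → . c ) )], [F → . c id P], [P → id ) . F] }  — shift
  I9: { [P → id ) F .] }  — reduce
  I10: { [F → c ) ) .] }  — reduce
  I11: { [F → ) id .] }  — reduce

No state contains both a complete item and a shift item.

Answer: No shift-reduce conflicts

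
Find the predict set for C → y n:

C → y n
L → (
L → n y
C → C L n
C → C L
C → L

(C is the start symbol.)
{ 'y' }

PREDICT(C → y n) = (FIRST(RHS) \ {ε}) ∪ (FOLLOW(C) if ε ∈ FIRST(RHS), i.e. RHS ⇒* ε)
FIRST(y n) = { 'y' }
ε ∉ FIRST(y n), so FOLLOW(C) is not added.
PREDICT(C → y n) = { 'y' }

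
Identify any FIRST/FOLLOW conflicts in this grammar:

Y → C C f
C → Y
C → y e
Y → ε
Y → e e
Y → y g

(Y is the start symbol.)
Yes. Y → C C f with FOLLOW(Y) on { 'e', 'f', 'y' }; Y → e e with FOLLOW(Y) on { 'e' }; Y → y g with FOLLOW(Y) on { 'y' }; C → y e with FOLLOW(C) on { 'y' }

Nullable non-terminals: C, Y.
FIRST sets used below: FIRST(Y) = { 'e', 'f', 'y', ε }, FIRST(C) = { 'e', 'f', 'y', ε }

C: nullable alternative(s) C → Y; FOLLOW(C) = { 'e', 'f', 'y' }
  C → Y: FIRST \ {ε} = { 'e', 'f', 'y' } — this is the only nullable alternative, skip
  C → y e: FIRST \ {ε} = { 'y' } — overlaps FOLLOW(C) on { 'y' }: CONFLICT

Y: nullable alternative(s) Y → ε; FOLLOW(Y) = { $, 'e', 'f', 'y' }
  Y → C C f: FIRST \ {ε} = { 'e', 'f', 'y' } — overlaps FOLLOW(Y) on { 'e', 'f', 'y' }: CONFLICT
  Y → ε: FIRST \ {ε} = { } — this is the only nullable alternative, skip
  Y → e e: FIRST \ {ε} = { 'e' } — overlaps FOLLOW(Y) on { 'e' }: CONFLICT
  Y → y g: FIRST \ {ε} = { 'y' } — overlaps FOLLOW(Y) on { 'y' }: CONFLICT

So the grammar has 4 FIRST/FOLLOW conflicts (marked CONFLICT above).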